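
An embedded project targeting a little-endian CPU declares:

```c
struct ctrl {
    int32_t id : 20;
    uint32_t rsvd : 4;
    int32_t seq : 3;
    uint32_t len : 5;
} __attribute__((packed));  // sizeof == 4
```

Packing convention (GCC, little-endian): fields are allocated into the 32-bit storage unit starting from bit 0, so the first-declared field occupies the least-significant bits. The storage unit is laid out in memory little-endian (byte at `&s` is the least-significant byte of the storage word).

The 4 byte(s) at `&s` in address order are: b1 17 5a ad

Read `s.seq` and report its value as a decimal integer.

-3

[0]=0xb1 [1]=0x17 [2]=0x5a [3]=0xad (little-endian) → word 0xad5a17b1
id [0+:20] = (word>>0) & 0xfffff = 661425
rsvd [20+:4] = (word>>20) & 0xf = 5
seq [24+:3] = (word>>24) & 0x7 = 5  ←
len [27+:5] = (word>>27) & 0x1f = 21
seq signed 3b, MSB=1: 5 - 8 = -3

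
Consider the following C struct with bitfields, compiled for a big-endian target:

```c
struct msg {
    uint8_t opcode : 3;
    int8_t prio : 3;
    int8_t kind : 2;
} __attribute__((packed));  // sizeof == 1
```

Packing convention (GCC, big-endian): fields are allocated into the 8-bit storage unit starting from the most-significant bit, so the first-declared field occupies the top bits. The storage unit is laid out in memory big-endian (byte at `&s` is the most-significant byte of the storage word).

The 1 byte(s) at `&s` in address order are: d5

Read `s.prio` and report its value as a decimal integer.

-3

[0]=0xd5 (big-endian) → word 0xd5
opcode:3 @ bit 5 → (0xd5>>5)&0x7 = 0x6
prio:3 @ bit 2 → (0xd5>>2)&0x7 = 0x5  ←
kind:2 @ bit 0 → (0xd5>>0)&0x3 = 0x1
prio signed 3b, MSB=1: 5 - 8 = -3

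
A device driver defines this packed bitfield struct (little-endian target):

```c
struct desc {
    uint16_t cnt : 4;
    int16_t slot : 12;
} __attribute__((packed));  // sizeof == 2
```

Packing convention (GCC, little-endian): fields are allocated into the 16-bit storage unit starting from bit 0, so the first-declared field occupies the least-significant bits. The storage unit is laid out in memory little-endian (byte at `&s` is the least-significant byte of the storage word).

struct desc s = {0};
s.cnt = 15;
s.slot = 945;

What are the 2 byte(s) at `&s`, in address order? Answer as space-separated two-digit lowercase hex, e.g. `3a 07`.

[0+:4] cnt=15 & 0xf = 0xf; word=0x000f
[4+:12] slot=945 & 0xfff = 0x3b1; word=0x3b1f
word = 0x3b1f → little-endian bytes:
  [0]=0x1f  [1]=0x3b

1f 3b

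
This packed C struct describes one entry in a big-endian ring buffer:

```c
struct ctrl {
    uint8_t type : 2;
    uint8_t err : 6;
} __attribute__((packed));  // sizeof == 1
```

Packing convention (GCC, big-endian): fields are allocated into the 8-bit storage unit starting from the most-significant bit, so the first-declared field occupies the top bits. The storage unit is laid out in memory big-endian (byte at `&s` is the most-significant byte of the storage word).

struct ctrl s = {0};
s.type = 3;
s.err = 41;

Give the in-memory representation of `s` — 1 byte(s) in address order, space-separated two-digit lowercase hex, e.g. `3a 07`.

e9

type (2b) val=3 bits=0x3 at bit 6: 0xc0
err (6b) val=41 bits=0x29 at bit 0: 0xe9
word = 0xe9 → big-endian bytes:
  [0]=0xe9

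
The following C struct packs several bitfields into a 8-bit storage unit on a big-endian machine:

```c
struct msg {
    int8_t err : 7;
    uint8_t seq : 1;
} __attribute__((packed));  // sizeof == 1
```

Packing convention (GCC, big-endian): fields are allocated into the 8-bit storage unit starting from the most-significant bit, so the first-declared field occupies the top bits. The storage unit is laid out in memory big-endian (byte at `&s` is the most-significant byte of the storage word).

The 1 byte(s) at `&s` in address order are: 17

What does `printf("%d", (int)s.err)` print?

[0]=0x17 (big-endian) → word 0x17
err:7 @ bit 1 → (0x17>>1)&0x7f = 0xb  ←
seq:1 @ bit 0 → (0x17>>0)&0x1 = 0x1
err signed 7b, MSB=0: value = 11

11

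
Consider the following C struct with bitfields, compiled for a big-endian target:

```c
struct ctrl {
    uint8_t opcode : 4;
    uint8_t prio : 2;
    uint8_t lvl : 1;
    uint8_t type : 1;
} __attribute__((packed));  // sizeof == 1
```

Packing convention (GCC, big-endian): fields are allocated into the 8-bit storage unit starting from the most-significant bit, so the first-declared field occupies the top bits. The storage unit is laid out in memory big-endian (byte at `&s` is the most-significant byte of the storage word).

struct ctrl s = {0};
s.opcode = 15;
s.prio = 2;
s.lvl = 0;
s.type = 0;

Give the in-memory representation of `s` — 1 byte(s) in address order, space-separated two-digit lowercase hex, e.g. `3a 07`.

[4+:4] opcode=15 & 0xf = 0xf; word=0xf0
[2+:2] prio=2 & 0x3 = 0x2; word=0xf8
[1+:1] lvl=0 & 0x1 = 0x0; word=0xf8
[0+:1] type=0 & 0x1 = 0x0; word=0xf8
word = 0xf8 → big-endian bytes:
  [0]=0xf8

f8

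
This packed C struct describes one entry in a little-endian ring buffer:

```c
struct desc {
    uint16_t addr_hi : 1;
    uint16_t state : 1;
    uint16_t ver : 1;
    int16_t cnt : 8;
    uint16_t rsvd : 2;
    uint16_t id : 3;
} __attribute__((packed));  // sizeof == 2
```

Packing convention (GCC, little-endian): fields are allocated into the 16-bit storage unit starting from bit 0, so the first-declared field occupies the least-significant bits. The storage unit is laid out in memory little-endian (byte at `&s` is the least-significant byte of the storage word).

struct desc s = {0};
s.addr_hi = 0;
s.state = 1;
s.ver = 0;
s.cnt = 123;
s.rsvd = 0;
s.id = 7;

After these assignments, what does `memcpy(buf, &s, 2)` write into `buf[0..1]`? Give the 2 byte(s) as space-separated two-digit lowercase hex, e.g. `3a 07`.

addr_hi:1 = 0 → 0x0 << 0 → word 0x0000
state:1 = 1 → 0x1 << 1 → word 0x0002
ver:1 = 0 → 0x0 << 2 → word 0x0002
cnt:8 = 123 → 0x7b << 3 → word 0x03da
rsvd:2 = 0 → 0x0 << 11 → word 0x03da
id:3 = 7 → 0x7 << 13 → word 0xe3da
word = 0xe3da → little-endian bytes:
  [0]=0xda  [1]=0xe3

da e3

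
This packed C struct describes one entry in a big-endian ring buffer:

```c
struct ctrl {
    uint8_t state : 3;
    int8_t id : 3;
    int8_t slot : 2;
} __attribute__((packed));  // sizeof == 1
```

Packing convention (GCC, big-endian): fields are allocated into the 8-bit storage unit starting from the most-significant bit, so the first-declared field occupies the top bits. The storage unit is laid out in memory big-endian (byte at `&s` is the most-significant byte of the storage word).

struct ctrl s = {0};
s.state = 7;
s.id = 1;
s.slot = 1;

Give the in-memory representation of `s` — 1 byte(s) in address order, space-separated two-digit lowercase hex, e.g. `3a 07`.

state:3 = 7 → 0x7 << 5 → word 0xe0
id:3 = 1 → 0x1 << 2 → word 0xe4
slot:2 = 1 → 0x1 << 0 → word 0xe5
word = 0xe5 → big-endian bytes:
  [0]=0xe5

e5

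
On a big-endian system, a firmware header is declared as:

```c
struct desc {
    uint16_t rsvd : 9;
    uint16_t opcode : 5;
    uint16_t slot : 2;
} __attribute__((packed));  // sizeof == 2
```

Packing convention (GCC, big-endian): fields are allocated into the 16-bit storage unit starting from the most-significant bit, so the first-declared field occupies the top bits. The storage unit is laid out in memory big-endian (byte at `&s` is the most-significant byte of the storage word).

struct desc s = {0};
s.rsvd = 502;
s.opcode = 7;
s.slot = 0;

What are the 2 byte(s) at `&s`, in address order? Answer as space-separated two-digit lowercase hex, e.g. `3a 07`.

rsvd:9 = 502 → 0x1f6 << 7 → word 0xfb00
opcode:5 = 7 → 0x7 << 2 → word 0xfb1c
slot:2 = 0 → 0x0 << 0 → word 0xfb1c
word = 0xfb1c → big-endian bytes:
  [0]=0xfb  [1]=0x1c

fb 1c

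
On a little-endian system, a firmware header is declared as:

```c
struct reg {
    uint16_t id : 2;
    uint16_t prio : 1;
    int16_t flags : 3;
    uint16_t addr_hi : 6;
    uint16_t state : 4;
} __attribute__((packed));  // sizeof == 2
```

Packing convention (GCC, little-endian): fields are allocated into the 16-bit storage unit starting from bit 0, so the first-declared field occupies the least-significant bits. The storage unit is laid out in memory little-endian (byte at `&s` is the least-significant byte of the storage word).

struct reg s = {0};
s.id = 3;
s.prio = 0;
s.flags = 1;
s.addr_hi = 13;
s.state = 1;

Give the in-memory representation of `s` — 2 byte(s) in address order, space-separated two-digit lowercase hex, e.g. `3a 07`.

4b 13

id:2 = 3 → 0x3 << 0 → word 0x0003
prio:1 = 0 → 0x0 << 2 → word 0x0003
flags:3 = 1 → 0x1 << 3 → word 0x000b
addr_hi:6 = 13 → 0xd << 6 → word 0x034b
state:4 = 1 → 0x1 << 12 → word 0x134b
word = 0x134b → little-endian bytes:
  [0]=0x4b  [1]=0x13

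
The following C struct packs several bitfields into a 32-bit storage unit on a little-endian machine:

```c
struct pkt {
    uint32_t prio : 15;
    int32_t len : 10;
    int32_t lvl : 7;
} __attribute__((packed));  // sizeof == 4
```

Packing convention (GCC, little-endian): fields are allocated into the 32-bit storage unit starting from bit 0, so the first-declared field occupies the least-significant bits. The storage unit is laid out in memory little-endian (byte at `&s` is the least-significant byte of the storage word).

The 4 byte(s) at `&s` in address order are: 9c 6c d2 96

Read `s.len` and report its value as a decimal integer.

420

[0]=0x9c [1]=0x6c [2]=0xd2 [3]=0x96 (little-endian) → word 0x96d26c9c
prio [0+:15] = (word>>0) & 0x7fff = 27804
len [15+:10] = (word>>15) & 0x3ff = 420  ←
lvl [25+:7] = (word>>25) & 0x7f = 75
len signed 10b, MSB=0: value = 420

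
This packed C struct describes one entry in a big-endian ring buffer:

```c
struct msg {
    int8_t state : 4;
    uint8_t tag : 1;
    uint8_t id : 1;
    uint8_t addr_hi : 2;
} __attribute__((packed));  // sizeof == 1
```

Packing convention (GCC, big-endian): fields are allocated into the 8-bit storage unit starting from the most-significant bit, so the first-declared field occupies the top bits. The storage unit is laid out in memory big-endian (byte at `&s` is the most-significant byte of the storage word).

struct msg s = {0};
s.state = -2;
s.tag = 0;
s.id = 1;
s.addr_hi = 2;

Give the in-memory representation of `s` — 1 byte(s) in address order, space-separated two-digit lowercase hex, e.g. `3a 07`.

[4+:4] state=-2 & 0xf = 0xe; word=0xe0
[3+:1] tag=0 & 0x1 = 0x0; word=0xe0
[2+:1] id=1 & 0x1 = 0x1; word=0xe4
[0+:2] addr_hi=2 & 0x3 = 0x2; word=0xe6
word = 0xe6 → big-endian bytes:
  [0]=0xe6

e6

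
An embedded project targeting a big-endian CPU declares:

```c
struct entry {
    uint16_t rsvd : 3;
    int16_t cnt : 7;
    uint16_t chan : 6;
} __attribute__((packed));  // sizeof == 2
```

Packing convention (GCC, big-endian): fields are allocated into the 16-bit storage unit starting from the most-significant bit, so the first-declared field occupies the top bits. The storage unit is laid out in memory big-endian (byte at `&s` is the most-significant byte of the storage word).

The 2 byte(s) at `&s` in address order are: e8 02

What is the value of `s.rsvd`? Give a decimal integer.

7

[0]=0xe8 [1]=0x02 (big-endian) → word 0xe802
rsvd [13+:3] = (word>>13) & 0x7 = 7  ←
cnt [6+:7] = (word>>6) & 0x7f = 32
chan [0+:6] = (word>>0) & 0x3f = 2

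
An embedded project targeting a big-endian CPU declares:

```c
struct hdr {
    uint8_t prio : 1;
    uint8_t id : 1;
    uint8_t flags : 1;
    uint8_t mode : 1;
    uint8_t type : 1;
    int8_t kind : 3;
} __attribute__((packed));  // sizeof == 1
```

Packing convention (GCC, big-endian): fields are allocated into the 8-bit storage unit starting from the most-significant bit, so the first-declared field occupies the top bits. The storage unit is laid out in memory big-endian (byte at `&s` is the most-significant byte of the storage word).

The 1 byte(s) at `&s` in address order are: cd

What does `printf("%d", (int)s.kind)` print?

-3

[0]=0xcd (big-endian) → word 0xcd
prio [7+:1] = (word>>7) & 0x1 = 1
id [6+:1] = (word>>6) & 0x1 = 1
flags [5+:1] = (word>>5) & 0x1 = 0
mode [4+:1] = (word>>4) & 0x1 = 0
type [3+:1] = (word>>3) & 0x1 = 1
kind [0+:3] = (word>>0) & 0x7 = 5  ←
kind signed 3b, MSB=1: 5 - 8 = -3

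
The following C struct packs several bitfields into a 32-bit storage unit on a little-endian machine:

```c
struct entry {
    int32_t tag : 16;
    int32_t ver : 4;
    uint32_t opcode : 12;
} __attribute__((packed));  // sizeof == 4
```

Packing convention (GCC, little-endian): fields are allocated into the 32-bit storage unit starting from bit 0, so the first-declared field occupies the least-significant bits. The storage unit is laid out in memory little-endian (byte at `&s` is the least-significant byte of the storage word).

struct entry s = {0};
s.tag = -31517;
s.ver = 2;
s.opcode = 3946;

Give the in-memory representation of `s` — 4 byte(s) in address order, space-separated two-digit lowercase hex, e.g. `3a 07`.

tag (16b) val=-31517 bits=0x84e3 at bit 0: 0x000084e3
ver (4b) val=2 bits=0x2 at bit 16: 0x000284e3
opcode (12b) val=3946 bits=0xf6a at bit 20: 0xf6a284e3
word = 0xf6a284e3 → little-endian bytes:
  [0]=0xe3  [1]=0x84  [2]=0xa2  [3]=0xf6

e3 84 a2 f6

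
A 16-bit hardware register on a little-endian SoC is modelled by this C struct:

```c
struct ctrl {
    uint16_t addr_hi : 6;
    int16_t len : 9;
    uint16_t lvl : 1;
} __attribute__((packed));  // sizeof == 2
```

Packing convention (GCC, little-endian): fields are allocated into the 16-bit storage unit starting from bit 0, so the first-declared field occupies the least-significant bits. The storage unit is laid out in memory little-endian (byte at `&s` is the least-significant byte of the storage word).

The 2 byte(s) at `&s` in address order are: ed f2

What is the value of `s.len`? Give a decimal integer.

-53

[0]=0xed [1]=0xf2 (little-endian) → word 0xf2ed
addr_hi [0+:6] = (word>>0) & 0x3f = 45
len [6+:9] = (word>>6) & 0x1ff = 459  ←
lvl [15+:1] = (word>>15) & 0x1 = 1
len signed 9b, MSB=1: 459 - 512 = -53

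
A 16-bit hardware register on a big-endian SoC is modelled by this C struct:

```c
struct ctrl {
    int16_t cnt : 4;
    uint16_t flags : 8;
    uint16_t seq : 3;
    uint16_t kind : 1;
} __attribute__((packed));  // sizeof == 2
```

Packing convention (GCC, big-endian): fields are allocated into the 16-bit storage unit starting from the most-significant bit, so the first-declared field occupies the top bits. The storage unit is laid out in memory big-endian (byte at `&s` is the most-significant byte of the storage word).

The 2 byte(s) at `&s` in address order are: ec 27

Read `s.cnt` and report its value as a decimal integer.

[0]=0xec [1]=0x27 (big-endian) → word 0xec27
cnt [12+:4] = (word>>12) & 0xf = 14  ←
flags [4+:8] = (word>>4) & 0xff = 194
seq [1+:3] = (word>>1) & 0x7 = 3
kind [0+:1] = (word>>0) & 0x1 = 1
cnt signed 4b, MSB=1: 14 - 16 = -2

-2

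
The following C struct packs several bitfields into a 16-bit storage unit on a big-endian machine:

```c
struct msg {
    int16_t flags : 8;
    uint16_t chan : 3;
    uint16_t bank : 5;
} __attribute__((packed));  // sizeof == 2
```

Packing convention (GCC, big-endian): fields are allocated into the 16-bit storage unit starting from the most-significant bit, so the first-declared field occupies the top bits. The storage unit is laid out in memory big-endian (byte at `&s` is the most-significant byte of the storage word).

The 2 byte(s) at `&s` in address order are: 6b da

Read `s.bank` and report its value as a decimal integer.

[0]=0x6b [1]=0xda (big-endian) → word 0x6bda
flags:8 @ bit 8 → (0x6bda>>8)&0xff = 0x6b
chan:3 @ bit 5 → (0x6bda>>5)&0x7 = 0x6
bank:5 @ bit 0 → (0x6bda>>0)&0x1f = 0x1a  ←

26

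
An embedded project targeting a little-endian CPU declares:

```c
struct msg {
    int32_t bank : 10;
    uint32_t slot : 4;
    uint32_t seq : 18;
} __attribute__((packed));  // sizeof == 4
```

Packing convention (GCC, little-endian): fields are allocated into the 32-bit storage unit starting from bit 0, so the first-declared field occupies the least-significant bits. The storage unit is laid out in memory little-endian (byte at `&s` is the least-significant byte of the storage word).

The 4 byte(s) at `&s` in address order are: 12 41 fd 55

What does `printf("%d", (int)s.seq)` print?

88053

[0]=0x12 [1]=0x41 [2]=0xfd [3]=0x55 (little-endian) → word 0x55fd4112
bank [0+:10] = (word>>0) & 0x3ff = 274
slot [10+:4] = (word>>10) & 0xf = 0
seq [14+:18] = (word>>14) & 0x3ffff = 88053  ←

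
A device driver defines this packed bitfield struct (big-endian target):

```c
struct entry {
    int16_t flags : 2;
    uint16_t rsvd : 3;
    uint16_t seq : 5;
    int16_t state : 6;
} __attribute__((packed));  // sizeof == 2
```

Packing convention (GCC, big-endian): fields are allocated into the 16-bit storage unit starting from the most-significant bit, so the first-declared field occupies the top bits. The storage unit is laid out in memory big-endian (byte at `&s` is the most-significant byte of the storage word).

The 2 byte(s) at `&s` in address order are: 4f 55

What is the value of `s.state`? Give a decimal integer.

21

[0]=0x4f [1]=0x55 (big-endian) → word 0x4f55
flags [14+:2] = (word>>14) & 0x3 = 1
rsvd [11+:3] = (word>>11) & 0x7 = 1
seq [6+:5] = (word>>6) & 0x1f = 29
state [0+:6] = (word>>0) & 0x3f = 21  ←
state signed 6b, MSB=0: value = 21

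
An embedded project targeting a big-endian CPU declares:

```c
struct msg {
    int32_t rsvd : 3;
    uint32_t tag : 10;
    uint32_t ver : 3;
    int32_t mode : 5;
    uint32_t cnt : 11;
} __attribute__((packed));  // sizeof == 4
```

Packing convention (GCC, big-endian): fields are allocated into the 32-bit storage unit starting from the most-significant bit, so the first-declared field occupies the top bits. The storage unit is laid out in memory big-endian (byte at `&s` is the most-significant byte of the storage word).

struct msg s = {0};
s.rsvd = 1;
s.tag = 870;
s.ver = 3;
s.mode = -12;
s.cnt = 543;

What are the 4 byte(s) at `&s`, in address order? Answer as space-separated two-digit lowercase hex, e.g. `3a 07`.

rsvd:3 = 1 → 0x1 << 29 → word 0x20000000
tag:10 = 870 → 0x366 << 19 → word 0x3b300000
ver:3 = 3 → 0x3 << 16 → word 0x3b330000
mode:5 = -12 → 0x14 << 11 → word 0x3b33a000
cnt:11 = 543 → 0x21f << 0 → word 0x3b33a21f
word = 0x3b33a21f → big-endian bytes:
  [0]=0x3b  [1]=0x33  [2]=0xa2  [3]=0x1f

3b 33 a2 1f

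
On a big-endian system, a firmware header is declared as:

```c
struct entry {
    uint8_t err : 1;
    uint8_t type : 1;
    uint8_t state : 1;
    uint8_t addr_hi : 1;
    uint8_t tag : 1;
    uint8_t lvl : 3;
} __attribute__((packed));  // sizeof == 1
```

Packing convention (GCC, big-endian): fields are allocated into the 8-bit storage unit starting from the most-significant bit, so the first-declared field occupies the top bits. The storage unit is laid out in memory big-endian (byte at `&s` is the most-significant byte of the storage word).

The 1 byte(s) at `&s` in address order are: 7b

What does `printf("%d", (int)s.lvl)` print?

[0]=0x7b (big-endian) → word 0x7b
err:1 @ bit 7 → (0x7b>>7)&0x1 = 0x0
type:1 @ bit 6 → (0x7b>>6)&0x1 = 0x1
state:1 @ bit 5 → (0x7b>>5)&0x1 = 0x1
addr_hi:1 @ bit 4 → (0x7b>>4)&0x1 = 0x1
tag:1 @ bit 3 → (0x7b>>3)&0x1 = 0x1
lvl:3 @ bit 0 → (0x7b>>0)&0x7 = 0x3  ←

3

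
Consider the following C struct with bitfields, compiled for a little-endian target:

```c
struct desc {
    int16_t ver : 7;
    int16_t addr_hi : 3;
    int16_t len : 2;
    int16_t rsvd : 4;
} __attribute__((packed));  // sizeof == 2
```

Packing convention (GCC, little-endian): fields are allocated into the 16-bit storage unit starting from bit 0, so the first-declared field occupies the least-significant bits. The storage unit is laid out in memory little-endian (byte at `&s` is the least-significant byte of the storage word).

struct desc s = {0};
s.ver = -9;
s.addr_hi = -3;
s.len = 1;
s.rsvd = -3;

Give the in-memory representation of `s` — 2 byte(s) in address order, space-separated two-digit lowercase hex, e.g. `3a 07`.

f7 d6

ver:7 = -9 → 0x77 << 0 → word 0x0077
addr_hi:3 = -3 → 0x5 << 7 → word 0x02f7
len:2 = 1 → 0x1 << 10 → word 0x06f7
rsvd:4 = -3 → 0xd << 12 → word 0xd6f7
word = 0xd6f7 → little-endian bytes:
  [0]=0xf7  [1]=0xd6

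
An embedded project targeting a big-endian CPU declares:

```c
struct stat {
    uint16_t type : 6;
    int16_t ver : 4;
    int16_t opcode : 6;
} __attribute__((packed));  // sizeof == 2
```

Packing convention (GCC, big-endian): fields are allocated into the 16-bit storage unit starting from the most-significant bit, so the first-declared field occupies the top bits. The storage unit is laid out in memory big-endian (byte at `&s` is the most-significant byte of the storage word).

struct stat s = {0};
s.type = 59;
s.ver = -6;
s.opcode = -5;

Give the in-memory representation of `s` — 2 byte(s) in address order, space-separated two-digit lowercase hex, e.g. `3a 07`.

ee bb

type:6 = 59 → 0x3b << 10 → word 0xec00
ver:4 = -6 → 0xa << 6 → word 0xee80
opcode:6 = -5 → 0x3b << 0 → word 0xeebb
word = 0xeebb → big-endian bytes:
  [0]=0xee  [1]=0xbb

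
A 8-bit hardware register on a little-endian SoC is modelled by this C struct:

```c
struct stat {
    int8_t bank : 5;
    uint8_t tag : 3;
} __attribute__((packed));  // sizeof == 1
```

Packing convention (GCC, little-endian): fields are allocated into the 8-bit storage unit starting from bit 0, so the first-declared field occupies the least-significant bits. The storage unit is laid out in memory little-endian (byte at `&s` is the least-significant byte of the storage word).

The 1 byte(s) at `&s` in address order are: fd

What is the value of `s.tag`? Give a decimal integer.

7

[0]=0xfd (little-endian) → word 0xfd
bank:5 @ bit 0 → (0xfd>>0)&0x1f = 0x1d
tag:3 @ bit 5 → (0xfd>>5)&0x7 = 0x7  ←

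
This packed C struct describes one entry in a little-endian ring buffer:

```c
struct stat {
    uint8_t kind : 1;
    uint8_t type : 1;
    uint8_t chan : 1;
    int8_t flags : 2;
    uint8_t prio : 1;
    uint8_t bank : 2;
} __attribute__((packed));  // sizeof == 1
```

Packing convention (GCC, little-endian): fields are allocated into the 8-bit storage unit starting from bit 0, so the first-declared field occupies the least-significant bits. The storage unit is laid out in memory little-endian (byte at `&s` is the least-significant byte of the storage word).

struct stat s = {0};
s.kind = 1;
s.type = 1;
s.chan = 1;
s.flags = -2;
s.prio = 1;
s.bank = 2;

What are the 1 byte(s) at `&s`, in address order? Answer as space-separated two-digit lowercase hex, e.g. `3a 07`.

kind:1 = 1 → 0x1 << 0 → word 0x01
type:1 = 1 → 0x1 << 1 → word 0x03
chan:1 = 1 → 0x1 << 2 → word 0x07
flags:2 = -2 → 0x2 << 3 → word 0x17
prio:1 = 1 → 0x1 << 5 → word 0x37
bank:2 = 2 → 0x2 << 6 → word 0xb7
word = 0xb7 → little-endian bytes:
  [0]=0xb7

b7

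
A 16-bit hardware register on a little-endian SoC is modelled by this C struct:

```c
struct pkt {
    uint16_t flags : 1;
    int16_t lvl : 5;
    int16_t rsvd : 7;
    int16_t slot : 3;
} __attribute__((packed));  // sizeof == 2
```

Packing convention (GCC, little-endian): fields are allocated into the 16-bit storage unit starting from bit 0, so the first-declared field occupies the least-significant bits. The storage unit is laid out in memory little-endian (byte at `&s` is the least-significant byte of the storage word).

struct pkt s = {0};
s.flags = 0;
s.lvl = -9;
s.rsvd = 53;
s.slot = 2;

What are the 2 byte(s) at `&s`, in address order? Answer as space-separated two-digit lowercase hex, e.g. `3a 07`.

flags:1 = 0 → 0x0 << 0 → word 0x0000
lvl:5 = -9 → 0x17 << 1 → word 0x002e
rsvd:7 = 53 → 0x35 << 6 → word 0x0d6e
slot:3 = 2 → 0x2 << 13 → word 0x4d6e
word = 0x4d6e → little-endian bytes:
  [0]=0x6e  [1]=0x4d

6e 4d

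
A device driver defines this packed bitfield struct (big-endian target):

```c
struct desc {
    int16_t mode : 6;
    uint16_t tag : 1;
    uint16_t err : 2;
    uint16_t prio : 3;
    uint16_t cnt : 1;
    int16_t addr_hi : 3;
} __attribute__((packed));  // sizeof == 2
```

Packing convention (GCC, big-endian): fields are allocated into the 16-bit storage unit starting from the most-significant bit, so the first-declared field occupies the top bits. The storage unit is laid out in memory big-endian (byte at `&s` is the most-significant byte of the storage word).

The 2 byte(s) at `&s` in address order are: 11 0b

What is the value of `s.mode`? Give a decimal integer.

[0]=0x11 [1]=0x0b (big-endian) → word 0x110b
mode [10+:6] = (word>>10) & 0x3f = 4  ←
tag [9+:1] = (word>>9) & 0x1 = 0
err [7+:2] = (word>>7) & 0x3 = 2
prio [4+:3] = (word>>4) & 0x7 = 0
cnt [3+:1] = (word>>3) & 0x1 = 1
addr_hi [0+:3] = (word>>0) & 0x7 = 3
mode signed 6b, MSB=0: value = 4

4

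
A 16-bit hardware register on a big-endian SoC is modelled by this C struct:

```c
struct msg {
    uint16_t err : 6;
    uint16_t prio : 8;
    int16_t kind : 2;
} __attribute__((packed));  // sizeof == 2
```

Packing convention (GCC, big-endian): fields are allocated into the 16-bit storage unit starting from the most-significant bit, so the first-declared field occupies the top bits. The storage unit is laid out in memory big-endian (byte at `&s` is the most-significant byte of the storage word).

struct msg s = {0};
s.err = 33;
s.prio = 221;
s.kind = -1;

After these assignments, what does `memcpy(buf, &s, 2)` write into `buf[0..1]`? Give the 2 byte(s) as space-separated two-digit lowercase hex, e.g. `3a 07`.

87 77

err:6 = 33 → 0x21 << 10 → word 0x8400
prio:8 = 221 → 0xdd << 2 → word 0x8774
kind:2 = -1 → 0x3 << 0 → word 0x8777
word = 0x8777 → big-endian bytes:
  [0]=0x87  [1]=0x77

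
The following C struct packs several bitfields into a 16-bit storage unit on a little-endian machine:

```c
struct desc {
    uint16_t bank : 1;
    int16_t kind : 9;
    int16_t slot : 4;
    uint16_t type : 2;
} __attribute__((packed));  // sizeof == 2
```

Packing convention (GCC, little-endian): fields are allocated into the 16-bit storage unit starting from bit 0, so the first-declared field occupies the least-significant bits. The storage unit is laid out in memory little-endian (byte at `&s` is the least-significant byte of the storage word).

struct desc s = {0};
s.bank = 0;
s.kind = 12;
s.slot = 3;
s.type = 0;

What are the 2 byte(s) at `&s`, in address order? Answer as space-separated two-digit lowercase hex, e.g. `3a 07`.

18 0c

bank (1b) val=0 bits=0x0 at bit 0: 0x0000
kind (9b) val=12 bits=0xc at bit 1: 0x0018
slot (4b) val=3 bits=0x3 at bit 10: 0x0c18
type (2b) val=0 bits=0x0 at bit 14: 0x0c18
word = 0x0c18 → little-endian bytes:
  [0]=0x18  [1]=0x0c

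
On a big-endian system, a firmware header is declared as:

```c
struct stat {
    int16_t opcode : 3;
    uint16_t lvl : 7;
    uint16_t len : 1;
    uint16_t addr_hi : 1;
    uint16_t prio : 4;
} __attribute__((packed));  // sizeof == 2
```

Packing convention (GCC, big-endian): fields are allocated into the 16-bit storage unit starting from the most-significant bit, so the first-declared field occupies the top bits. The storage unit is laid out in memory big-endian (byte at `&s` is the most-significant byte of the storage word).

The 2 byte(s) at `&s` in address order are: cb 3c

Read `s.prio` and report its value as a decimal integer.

12

[0]=0xcb [1]=0x3c (big-endian) → word 0xcb3c
opcode [13+:3] = (word>>13) & 0x7 = 6
lvl [6+:7] = (word>>6) & 0x7f = 44
len [5+:1] = (word>>5) & 0x1 = 1
addr_hi [4+:1] = (word>>4) & 0x1 = 1
prio [0+:4] = (word>>0) & 0xf = 12  ←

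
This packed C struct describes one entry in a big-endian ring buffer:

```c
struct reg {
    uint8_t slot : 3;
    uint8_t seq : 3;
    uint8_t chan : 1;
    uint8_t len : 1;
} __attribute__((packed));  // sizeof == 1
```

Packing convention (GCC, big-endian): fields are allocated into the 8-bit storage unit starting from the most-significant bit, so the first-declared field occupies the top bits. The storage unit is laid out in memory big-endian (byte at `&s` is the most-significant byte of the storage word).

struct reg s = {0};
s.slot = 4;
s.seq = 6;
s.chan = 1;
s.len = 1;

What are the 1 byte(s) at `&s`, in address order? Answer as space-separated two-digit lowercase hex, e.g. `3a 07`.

9b

[5+:3] slot=4 & 0x7 = 0x4; word=0x80
[2+:3] seq=6 & 0x7 = 0x6; word=0x98
[1+:1] chan=1 & 0x1 = 0x1; word=0x9a
[0+:1] len=1 & 0x1 = 0x1; word=0x9b
word = 0x9b → big-endian bytes:
  [0]=0x9b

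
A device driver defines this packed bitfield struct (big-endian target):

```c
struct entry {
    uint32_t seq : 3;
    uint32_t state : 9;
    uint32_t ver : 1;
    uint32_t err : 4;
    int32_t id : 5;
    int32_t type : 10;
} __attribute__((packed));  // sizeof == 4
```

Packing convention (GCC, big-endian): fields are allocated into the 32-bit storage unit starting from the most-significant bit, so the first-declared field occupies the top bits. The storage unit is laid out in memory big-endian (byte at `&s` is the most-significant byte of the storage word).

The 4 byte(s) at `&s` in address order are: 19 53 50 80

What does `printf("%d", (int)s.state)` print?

[0]=0x19 [1]=0x53 [2]=0x50 [3]=0x80 (big-endian) → word 0x19535080
seq:3 @ bit 29 → (0x19535080>>29)&0x7 = 0x0
state:9 @ bit 20 → (0x19535080>>20)&0x1ff = 0x195  ←
ver:1 @ bit 19 → (0x19535080>>19)&0x1 = 0x0
err:4 @ bit 15 → (0x19535080>>15)&0xf = 0x6
id:5 @ bit 10 → (0x19535080>>10)&0x1f = 0x14
type:10 @ bit 0 → (0x19535080>>0)&0x3ff = 0x80

405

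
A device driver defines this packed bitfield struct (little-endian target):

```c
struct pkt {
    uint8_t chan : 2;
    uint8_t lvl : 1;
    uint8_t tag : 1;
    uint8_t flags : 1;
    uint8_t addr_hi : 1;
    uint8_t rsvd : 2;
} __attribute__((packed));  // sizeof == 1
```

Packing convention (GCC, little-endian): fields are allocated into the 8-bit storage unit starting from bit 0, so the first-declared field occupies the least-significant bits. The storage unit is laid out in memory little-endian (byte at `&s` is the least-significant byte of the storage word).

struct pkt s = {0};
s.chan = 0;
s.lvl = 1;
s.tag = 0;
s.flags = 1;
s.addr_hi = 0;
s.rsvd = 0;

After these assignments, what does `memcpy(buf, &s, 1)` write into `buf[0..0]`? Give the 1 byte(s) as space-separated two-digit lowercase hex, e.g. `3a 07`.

chan:2 = 0 → 0x0 << 0 → word 0x00
lvl:1 = 1 → 0x1 << 2 → word 0x04
tag:1 = 0 → 0x0 << 3 → word 0x04
flags:1 = 1 → 0x1 << 4 → word 0x14
addr_hi:1 = 0 → 0x0 << 5 → word 0x14
rsvd:2 = 0 → 0x0 << 6 → word 0x14
word = 0x14 → little-endian bytes:
  [0]=0x14

14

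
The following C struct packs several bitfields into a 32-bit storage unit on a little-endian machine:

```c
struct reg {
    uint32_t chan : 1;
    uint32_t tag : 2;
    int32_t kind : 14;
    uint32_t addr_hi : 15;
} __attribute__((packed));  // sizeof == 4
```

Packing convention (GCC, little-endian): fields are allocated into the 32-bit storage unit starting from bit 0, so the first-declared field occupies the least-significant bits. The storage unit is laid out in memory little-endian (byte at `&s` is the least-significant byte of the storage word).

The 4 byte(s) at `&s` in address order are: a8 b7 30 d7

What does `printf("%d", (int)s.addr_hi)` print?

27544

[0]=0xa8 [1]=0xb7 [2]=0x30 [3]=0xd7 (little-endian) → word 0xd730b7a8
chan:1 @ bit 0 → (0xd730b7a8>>0)&0x1 = 0x0
tag:2 @ bit 1 → (0xd730b7a8>>1)&0x3 = 0x0
kind:14 @ bit 3 → (0xd730b7a8>>3)&0x3fff = 0x16f5
addr_hi:15 @ bit 17 → (0xd730b7a8>>17)&0x7fff = 0x6b98  ←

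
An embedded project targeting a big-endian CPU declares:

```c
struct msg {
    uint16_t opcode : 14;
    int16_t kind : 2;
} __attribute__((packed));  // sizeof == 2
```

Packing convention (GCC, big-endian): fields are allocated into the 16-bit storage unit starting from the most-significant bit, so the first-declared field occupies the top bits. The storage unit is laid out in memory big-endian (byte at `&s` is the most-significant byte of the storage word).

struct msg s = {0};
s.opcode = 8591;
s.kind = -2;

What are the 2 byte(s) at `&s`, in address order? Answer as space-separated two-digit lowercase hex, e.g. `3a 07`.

86 3e

[2+:14] opcode=8591 & 0x3fff = 0x218f; word=0x863c
[0+:2] kind=-2 & 0x3 = 0x2; word=0x863e
word = 0x863e → big-endian bytes:
  [0]=0x86  [1]=0x3e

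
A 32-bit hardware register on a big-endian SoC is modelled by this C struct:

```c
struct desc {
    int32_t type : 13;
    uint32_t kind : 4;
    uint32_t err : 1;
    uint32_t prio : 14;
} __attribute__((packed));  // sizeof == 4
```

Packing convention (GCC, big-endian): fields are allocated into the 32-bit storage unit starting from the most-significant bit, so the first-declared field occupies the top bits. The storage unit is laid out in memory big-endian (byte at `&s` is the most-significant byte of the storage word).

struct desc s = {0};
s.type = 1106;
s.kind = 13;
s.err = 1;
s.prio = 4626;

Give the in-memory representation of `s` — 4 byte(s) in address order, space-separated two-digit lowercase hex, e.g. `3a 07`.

[19+:13] type=1106 & 0x1fff = 0x452; word=0x22900000
[15+:4] kind=13 & 0xf = 0xd; word=0x22968000
[14+:1] err=1 & 0x1 = 0x1; word=0x2296c000
[0+:14] prio=4626 & 0x3fff = 0x1212; word=0x2296d212
word = 0x2296d212 → big-endian bytes:
  [0]=0x22  [1]=0x96  [2]=0xd2  [3]=0x12

22 96 d2 12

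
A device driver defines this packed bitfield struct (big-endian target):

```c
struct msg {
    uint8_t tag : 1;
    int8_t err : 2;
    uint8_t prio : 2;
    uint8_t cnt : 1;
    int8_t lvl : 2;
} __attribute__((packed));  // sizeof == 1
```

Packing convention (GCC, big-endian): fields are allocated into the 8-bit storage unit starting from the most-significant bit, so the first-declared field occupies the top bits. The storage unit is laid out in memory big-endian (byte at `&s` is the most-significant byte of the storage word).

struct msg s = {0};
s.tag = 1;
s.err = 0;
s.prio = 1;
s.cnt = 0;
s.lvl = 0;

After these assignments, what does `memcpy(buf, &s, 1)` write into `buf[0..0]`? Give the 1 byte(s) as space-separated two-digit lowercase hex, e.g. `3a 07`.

[7+:1] tag=1 & 0x1 = 0x1; word=0x80
[5+:2] err=0 & 0x3 = 0x0; word=0x80
[3+:2] prio=1 & 0x3 = 0x1; word=0x88
[2+:1] cnt=0 & 0x1 = 0x0; word=0x88
[0+:2] lvl=0 & 0x3 = 0x0; word=0x88
word = 0x88 → big-endian bytes:
  [0]=0x88

88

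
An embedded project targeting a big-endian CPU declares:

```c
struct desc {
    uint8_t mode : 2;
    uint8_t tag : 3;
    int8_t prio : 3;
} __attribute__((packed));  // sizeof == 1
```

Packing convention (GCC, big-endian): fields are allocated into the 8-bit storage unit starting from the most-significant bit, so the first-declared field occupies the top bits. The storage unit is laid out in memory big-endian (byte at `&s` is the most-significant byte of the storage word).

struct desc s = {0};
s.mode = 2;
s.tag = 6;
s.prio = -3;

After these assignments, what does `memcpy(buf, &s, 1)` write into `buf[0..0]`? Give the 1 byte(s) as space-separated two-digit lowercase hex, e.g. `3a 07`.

b5

[6+:2] mode=2 & 0x3 = 0x2; word=0x80
[3+:3] tag=6 & 0x7 = 0x6; word=0xb0
[0+:3] prio=-3 & 0x7 = 0x5; word=0xb5
word = 0xb5 → big-endian bytes:
  [0]=0xb5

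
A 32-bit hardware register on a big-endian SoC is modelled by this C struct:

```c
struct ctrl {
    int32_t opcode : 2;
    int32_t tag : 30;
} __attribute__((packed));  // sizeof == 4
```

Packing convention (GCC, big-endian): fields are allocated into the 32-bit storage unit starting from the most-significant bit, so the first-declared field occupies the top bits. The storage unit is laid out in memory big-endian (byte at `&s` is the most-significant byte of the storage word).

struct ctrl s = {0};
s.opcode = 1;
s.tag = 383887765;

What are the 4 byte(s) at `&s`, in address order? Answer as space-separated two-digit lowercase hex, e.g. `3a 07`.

opcode:2 = 1 → 0x1 << 30 → word 0x40000000
tag:30 = 383887765 → 0x16e1a995 << 0 → word 0x56e1a995
word = 0x56e1a995 → big-endian bytes:
  [0]=0x56  [1]=0xe1  [2]=0xa9  [3]=0x95

56 e1 a9 95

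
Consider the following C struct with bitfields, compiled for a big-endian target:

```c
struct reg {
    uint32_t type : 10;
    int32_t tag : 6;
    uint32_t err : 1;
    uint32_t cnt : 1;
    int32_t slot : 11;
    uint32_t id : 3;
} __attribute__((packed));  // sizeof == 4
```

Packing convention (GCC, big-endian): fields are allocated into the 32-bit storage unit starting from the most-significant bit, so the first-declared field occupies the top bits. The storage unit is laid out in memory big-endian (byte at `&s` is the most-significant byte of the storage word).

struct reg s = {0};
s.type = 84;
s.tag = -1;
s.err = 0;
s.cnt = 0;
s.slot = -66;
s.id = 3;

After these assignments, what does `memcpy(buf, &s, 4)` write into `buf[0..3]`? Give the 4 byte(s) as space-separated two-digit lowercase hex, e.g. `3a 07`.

[22+:10] type=84 & 0x3ff = 0x54; word=0x15000000
[16+:6] tag=-1 & 0x3f = 0x3f; word=0x153f0000
[15+:1] err=0 & 0x1 = 0x0; word=0x153f0000
[14+:1] cnt=0 & 0x1 = 0x0; word=0x153f0000
[3+:11] slot=-66 & 0x7ff = 0x7be; word=0x153f3df0
[0+:3] id=3 & 0x7 = 0x3; word=0x153f3df3
word = 0x153f3df3 → big-endian bytes:
  [0]=0x15  [1]=0x3f  [2]=0x3d  [3]=0xf3

15 3f 3d f3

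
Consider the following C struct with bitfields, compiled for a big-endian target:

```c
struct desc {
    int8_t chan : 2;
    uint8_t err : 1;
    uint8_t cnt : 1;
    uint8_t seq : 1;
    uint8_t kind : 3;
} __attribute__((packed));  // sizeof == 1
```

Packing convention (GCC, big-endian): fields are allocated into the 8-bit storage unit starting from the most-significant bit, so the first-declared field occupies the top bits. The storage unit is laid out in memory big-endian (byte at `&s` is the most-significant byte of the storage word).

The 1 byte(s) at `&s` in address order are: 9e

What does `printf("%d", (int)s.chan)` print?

[0]=0x9e (big-endian) → word 0x9e
chan [6+:2] = (word>>6) & 0x3 = 2  ←
err [5+:1] = (word>>5) & 0x1 = 0
cnt [4+:1] = (word>>4) & 0x1 = 1
seq [3+:1] = (word>>3) & 0x1 = 1
kind [0+:3] = (word>>0) & 0x7 = 6
chan signed 2b, MSB=1: 2 - 4 = -2

-2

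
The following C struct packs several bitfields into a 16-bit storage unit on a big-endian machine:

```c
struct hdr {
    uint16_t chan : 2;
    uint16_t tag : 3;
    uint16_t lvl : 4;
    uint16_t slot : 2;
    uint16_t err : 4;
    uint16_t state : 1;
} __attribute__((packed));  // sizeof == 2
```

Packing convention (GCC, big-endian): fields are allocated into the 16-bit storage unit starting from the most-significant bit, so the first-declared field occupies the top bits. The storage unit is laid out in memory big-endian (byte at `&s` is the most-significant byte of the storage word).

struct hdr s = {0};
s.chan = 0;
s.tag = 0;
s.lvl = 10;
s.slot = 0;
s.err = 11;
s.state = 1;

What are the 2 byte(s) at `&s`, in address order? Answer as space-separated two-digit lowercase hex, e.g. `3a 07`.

chan:2 = 0 → 0x0 << 14 → word 0x0000
tag:3 = 0 → 0x0 << 11 → word 0x0000
lvl:4 = 10 → 0xa << 7 → word 0x0500
slot:2 = 0 → 0x0 << 5 → word 0x0500
err:4 = 11 → 0xb << 1 → word 0x0516
state:1 = 1 → 0x1 << 0 → word 0x0517
word = 0x0517 → big-endian bytes:
  [0]=0x05  [1]=0x17

05 17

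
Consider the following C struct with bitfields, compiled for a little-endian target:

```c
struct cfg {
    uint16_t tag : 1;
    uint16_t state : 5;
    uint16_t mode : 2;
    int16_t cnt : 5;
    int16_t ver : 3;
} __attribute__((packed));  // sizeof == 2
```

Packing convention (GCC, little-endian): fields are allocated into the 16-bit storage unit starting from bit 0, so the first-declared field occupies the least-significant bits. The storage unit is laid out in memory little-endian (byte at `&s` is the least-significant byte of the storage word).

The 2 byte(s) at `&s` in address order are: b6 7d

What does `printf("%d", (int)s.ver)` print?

3

[0]=0xb6 [1]=0x7d (little-endian) → word 0x7db6
tag [0+:1] = (word>>0) & 0x1 = 0
state [1+:5] = (word>>1) & 0x1f = 27
mode [6+:2] = (word>>6) & 0x3 = 2
cnt [8+:5] = (word>>8) & 0x1f = 29
ver [13+:3] = (word>>13) & 0x7 = 3  ←
ver signed 3b, MSB=0: value = 3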